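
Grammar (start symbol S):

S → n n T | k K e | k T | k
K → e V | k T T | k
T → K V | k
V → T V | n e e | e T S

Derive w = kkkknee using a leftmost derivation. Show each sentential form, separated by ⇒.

S ⇒ kT ⇒ kKV ⇒ kkTTV ⇒ kkkTV ⇒ kkkkV ⇒ kkkknee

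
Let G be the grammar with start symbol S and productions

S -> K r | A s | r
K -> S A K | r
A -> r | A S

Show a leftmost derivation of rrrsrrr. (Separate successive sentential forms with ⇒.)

S ⇒ Kr ⇒ SAKr ⇒ AsAKr ⇒ ASsAKr ⇒ ASSsAKr ⇒ rSSsAKr ⇒ rrSsAKr ⇒ rrrsAKr ⇒ rrrsrKr ⇒ rrrsrrr

S ⇒ Kr   [S -> K r]
Kr ⇒ SAKr   [K -> S A K]
SAKr ⇒ AsAKr   [S -> A s]
AsAKr ⇒ ASsAKr   [A -> A S]
ASsAKr ⇒ ASSsAKr   [A -> A S]
ASSsAKr ⇒ rSSsAKr   [A -> r]
rSSsAKr ⇒ rrSsAKr   [S -> r]
rrSsAKr ⇒ rrrsAKr   [S -> r]
rrrsAKr ⇒ rrrsrKr   [A -> r]
rrrsrKr ⇒ rrrsrrr   [K -> r]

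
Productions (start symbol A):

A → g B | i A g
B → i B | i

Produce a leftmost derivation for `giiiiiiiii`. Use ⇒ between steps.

A ⇒ gB ⇒ giB ⇒ giiB ⇒ giiiB ⇒ giiiiB ⇒ giiiiiB ⇒ giiiiiiB ⇒ giiiiiiiB ⇒ giiiiiiiiB ⇒ giiiiiiiii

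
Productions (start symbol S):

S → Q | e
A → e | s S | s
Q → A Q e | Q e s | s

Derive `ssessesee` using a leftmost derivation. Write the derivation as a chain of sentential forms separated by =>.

S => Q => AQe => sSQe => sQQe => sQesQe => ssesQe => ssesAQee => ssessSQee => ssesseQee => ssessesee

S => Q   [S → Q]
Q => AQe   [Q → A Q e]
AQe => sSQe   [A → s S]
sSQe => sQQe   [S → Q]
sQQe => sQesQe   [Q → Q e s]
sQesQe => ssesQe   [Q → s]
ssesQe => ssesAQee   [Q → A Q e]
ssesAQee => ssessSQee   [A → s S]
ssessSQee => ssesseQee   [S → e]
ssesseQee => ssessesee   [Q → s]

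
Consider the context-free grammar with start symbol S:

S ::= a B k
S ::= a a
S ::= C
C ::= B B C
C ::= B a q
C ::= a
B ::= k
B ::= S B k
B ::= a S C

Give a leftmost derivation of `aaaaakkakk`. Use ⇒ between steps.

S ⇒ aBk   [S ::= a B k]
aBk ⇒ aSBkk   [B ::= S B k]
aSBkk ⇒ aaaBkk   [S ::= a a]
aaaBkk ⇒ aaaaSCkk   [B ::= a S C]
aaaaSCkk ⇒ aaaaaBkCkk   [S ::= a B k]
aaaaaBkCkk ⇒ aaaaakkCkk   [B ::= k]
aaaaakkCkk ⇒ aaaaakkakk   [C ::= a]

S ⇒ aBk ⇒ aSBkk ⇒ aaaBkk ⇒ aaaaSCkk ⇒ aaaaaBkCkk ⇒ aaaaakkCkk ⇒ aaaaakkakk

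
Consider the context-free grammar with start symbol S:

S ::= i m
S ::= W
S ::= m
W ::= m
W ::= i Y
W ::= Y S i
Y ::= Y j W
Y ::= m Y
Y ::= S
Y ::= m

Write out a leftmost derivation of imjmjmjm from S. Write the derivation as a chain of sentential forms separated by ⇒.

S ⇒ W   [S ::= W]
W ⇒ iY   [W ::= i Y]
iY ⇒ iYjW   [Y ::= Y j W]
iYjW ⇒ iYjWjW   [Y ::= Y j W]
iYjWjW ⇒ iYjWjWjW   [Y ::= Y j W]
iYjWjWjW ⇒ iSjWjWjW   [Y ::= S]
iSjWjWjW ⇒ imjWjWjW   [S ::= m]
imjWjWjW ⇒ imjmjWjW   [W ::= m]
imjmjWjW ⇒ imjmjmjW   [W ::= m]
imjmjmjW ⇒ imjmjmjm   [W ::= m]

S ⇒ W ⇒ iY ⇒ iYjW ⇒ iYjWjW ⇒ iYjWjWjW ⇒ iSjWjWjW ⇒ imjWjWjW ⇒ imjmjWjW ⇒ imjmjmjW ⇒ imjmjmjm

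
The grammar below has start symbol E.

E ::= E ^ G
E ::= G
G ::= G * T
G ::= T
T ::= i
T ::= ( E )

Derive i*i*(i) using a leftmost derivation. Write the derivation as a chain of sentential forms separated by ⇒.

E ⇒ G   [E ::= G]
G ⇒ G*T   [G ::= G * T]
G*T ⇒ G*T*T   [G ::= G * T]
G*T*T ⇒ T*T*T   [G ::= T]
T*T*T ⇒ i*T*T   [T ::= i]
i*T*T ⇒ i*i*T   [T ::= i]
i*i*T ⇒ i*i*(E)   [T ::= ( E )]
i*i*(E) ⇒ i*i*(G)   [E ::= G]
i*i*(G) ⇒ i*i*(T)   [G ::= T]
i*i*(T) ⇒ i*i*(i)   [T ::= i]

E⇒G⇒G*T⇒G*T*T⇒T*T*T⇒i*T*T⇒i*i*T⇒i*i*(E)⇒i*i*(G)⇒i*i*(T)⇒i*i*(i)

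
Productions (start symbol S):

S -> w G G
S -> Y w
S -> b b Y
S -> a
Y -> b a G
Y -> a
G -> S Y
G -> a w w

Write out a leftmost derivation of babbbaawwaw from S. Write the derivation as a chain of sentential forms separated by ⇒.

S⇒Yw⇒baGw⇒baSYw⇒babbYYw⇒babbbaGYw⇒babbbaawwYw⇒babbbaawwaw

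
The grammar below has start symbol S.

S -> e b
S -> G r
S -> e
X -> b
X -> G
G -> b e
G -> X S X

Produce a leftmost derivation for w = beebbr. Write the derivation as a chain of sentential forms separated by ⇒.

S ⇒ Gr ⇒ XSXr ⇒ GSXr ⇒ beSXr ⇒ beebXr ⇒ beebbr

S ⇒ Gr   [S -> G r]
Gr ⇒ XSXr   [G -> X S X]
XSXr ⇒ GSXr   [X -> G]
GSXr ⇒ beSXr   [G -> b e]
beSXr ⇒ beebXr   [S -> e b]
beebXr ⇒ beebbr   [X -> b]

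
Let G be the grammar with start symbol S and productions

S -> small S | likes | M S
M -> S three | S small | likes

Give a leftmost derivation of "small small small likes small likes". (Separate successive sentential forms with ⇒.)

S ⇒ small S ⇒ small M S ⇒ small S small S ⇒ small small S small S ⇒ small small small S small S ⇒ small small small likes small S ⇒ small small small likes small likes

S ⇒ small S   [S -> small S]
small S ⇒ small M S   [S -> M S]
small M S ⇒ small S small S   [M -> S small]
small S small S ⇒ small small S small S   [S -> small S]
small small S small S ⇒ small small small S small S   [S -> small S]
small small small S small S ⇒ small small small likes small S   [S -> likes]
small small small likes small S ⇒ small small small likes small likes   [S -> likes]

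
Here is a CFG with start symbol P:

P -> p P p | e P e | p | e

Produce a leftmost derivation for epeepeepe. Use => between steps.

P => ePe => epPpe => epePepe => epeePeepe => epeepeepe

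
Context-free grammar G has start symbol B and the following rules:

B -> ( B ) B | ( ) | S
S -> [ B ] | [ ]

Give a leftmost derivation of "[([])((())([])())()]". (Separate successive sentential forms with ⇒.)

B ⇒ S ⇒ [B] ⇒ [(B)B] ⇒ [(S)B] ⇒ [([])B] ⇒ [([])(B)B] ⇒ [([])((B)B)B] ⇒ [([])((())B)B] ⇒ [([])((())(B)B)B] ⇒ [([])((())(S)B)B] ⇒ [([])((())([])B)B] ⇒ [([])((())([])())B] ⇒ [([])((())([])())()]

B ⇒ S   [B -> S]
S ⇒ [B]   [S -> [ B ]]
[B] ⇒ [(B)B]   [B -> ( B ) B]
[(B)B] ⇒ [(S)B]   [B -> S]
[(S)B] ⇒ [([])B]   [S -> [ ]]
[([])B] ⇒ [([])(B)B]   [B -> ( B ) B]
[([])(B)B] ⇒ [([])((B)B)B]   [B -> ( B ) B]
[([])((B)B)B] ⇒ [([])((())B)B]   [B -> ( )]
[([])((())B)B] ⇒ [([])((())(B)B)B]   [B -> ( B ) B]
[([])((())(B)B)B] ⇒ [([])((())(S)B)B]   [B -> S]
[([])((())(S)B)B] ⇒ [([])((())([])B)B]   [S -> [ ]]
[([])((())([])B)B] ⇒ [([])((())([])())B]   [B -> ( )]
[([])((())([])())B] ⇒ [([])((())([])())()]   [B -> ( )]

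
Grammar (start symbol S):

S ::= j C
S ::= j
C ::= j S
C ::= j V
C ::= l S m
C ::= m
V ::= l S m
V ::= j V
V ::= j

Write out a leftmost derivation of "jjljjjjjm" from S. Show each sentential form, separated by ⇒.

S ⇒ jC   [S ::= j C]
jC ⇒ jjV   [C ::= j V]
jjV ⇒ jjlSm   [V ::= l S m]
jjlSm ⇒ jjljCm   [S ::= j C]
jjljCm ⇒ jjljjSm   [C ::= j S]
jjljjSm ⇒ jjljjjCm   [S ::= j C]
jjljjjCm ⇒ jjljjjjSm   [C ::= j S]
jjljjjjSm ⇒ jjljjjjjm   [S ::= j]

S⇒jC⇒jjV⇒jjlSm⇒jjljCm⇒jjljjSm⇒jjljjjCm⇒jjljjjjSm⇒jjljjjjjm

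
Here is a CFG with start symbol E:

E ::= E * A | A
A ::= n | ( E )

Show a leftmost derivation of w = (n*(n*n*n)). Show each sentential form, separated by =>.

E => A   [E ::= A]
A => (E)   [A ::= ( E )]
(E) => (E*A)   [E ::= E * A]
(E*A) => (A*A)   [E ::= A]
(A*A) => (n*A)   [A ::= n]
(n*A) => (n*(E))   [A ::= ( E )]
(n*(E)) => (n*(E*A))   [E ::= E * A]
(n*(E*A)) => (n*(E*A*A))   [E ::= E * A]
(n*(E*A*A)) => (n*(A*A*A))   [E ::= A]
(n*(A*A*A)) => (n*(n*A*A))   [A ::= n]
(n*(n*A*A)) => (n*(n*n*A))   [A ::= n]
(n*(n*n*A)) => (n*(n*n*n))   [A ::= n]

E=>A=>(E)=>(E*A)=>(A*A)=>(n*A)=>(n*(E))=>(n*(E*A))=>(n*(E*A*A))=>(n*(A*A*A))=>(n*(n*A*A))=>(n*(n*n*A))=>(n*(n*n*n))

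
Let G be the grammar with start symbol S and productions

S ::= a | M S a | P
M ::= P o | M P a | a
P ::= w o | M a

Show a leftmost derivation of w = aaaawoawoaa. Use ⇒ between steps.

S ⇒ P   [S ::= P]
P ⇒ Ma   [P ::= M a]
Ma ⇒ MPaa   [M ::= M P a]
MPaa ⇒ MPaPaa   [M ::= M P a]
MPaPaa ⇒ MPaPaPaa   [M ::= M P a]
MPaPaPaa ⇒ aPaPaPaa   [M ::= a]
aPaPaPaa ⇒ aMaaPaPaa   [P ::= M a]
aMaaPaPaa ⇒ aaaaPaPaa   [M ::= a]
aaaaPaPaa ⇒ aaaawoaPaa   [P ::= w o]
aaaawoaPaa ⇒ aaaawoawoaa   [P ::= w o]

S ⇒ P ⇒ Ma ⇒ MPaa ⇒ MPaPaa ⇒ MPaPaPaa ⇒ aPaPaPaa ⇒ aMaaPaPaa ⇒ aaaaPaPaa ⇒ aaaawoaPaa ⇒ aaaawoawoaa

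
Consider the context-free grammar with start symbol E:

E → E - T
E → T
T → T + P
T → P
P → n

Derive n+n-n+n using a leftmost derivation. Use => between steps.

E => E-T => T-T => T+P-T => P+P-T => n+P-T => n+n-T => n+n-T+P => n+n-P+P => n+n-n+P => n+n-n+n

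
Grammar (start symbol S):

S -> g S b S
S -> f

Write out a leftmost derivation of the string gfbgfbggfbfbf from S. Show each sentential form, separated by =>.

S => gSbS   [S -> g S b S]
gSbS => gfbS   [S -> f]
gfbS => gfbgSbS   [S -> g S b S]
gfbgSbS => gfbgfbS   [S -> f]
gfbgfbS => gfbgfbgSbS   [S -> g S b S]
gfbgfbgSbS => gfbgfbggSbSbS   [S -> g S b S]
gfbgfbggSbSbS => gfbgfbggfbSbS   [S -> f]
gfbgfbggfbSbS => gfbgfbggfbfbS   [S -> f]
gfbgfbggfbfbS => gfbgfbggfbfbf   [S -> f]

S=>gSbS=>gfbS=>gfbgSbS=>gfbgfbS=>gfbgfbgSbS=>gfbgfbggSbSbS=>gfbgfbggfbSbS=>gfbgfbggfbfbS=>gfbgfbggfbfbf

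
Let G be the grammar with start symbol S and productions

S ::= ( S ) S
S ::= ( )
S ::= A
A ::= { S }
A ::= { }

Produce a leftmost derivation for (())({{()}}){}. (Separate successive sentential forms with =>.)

S => (S)S   [S ::= ( S ) S]
(S)S => (())S   [S ::= ( )]
(())S => (())(S)S   [S ::= ( S ) S]
(())(S)S => (())(A)S   [S ::= A]
(())(A)S => (())({S})S   [A ::= { S }]
(())({S})S => (())({A})S   [S ::= A]
(())({A})S => (())({{S}})S   [A ::= { S }]
(())({{S}})S => (())({{()}})S   [S ::= ( )]
(())({{()}})S => (())({{()}})A   [S ::= A]
(())({{()}})A => (())({{()}}){}   [A ::= { }]

S => (S)S => (())S => (())(S)S => (())(A)S => (())({S})S => (())({A})S => (())({{S}})S => (())({{()}})S => (())({{()}})A => (())({{()}}){}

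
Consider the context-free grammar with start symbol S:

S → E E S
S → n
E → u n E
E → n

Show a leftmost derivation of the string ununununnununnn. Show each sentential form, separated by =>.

S=>EES=>unEES=>ununEES=>unununEES=>ununununEES=>ununununnES=>ununununnunES=>ununununnununES=>ununununnununnS=>ununununnununnn

S => EES   [S → E E S]
EES => unEES   [E → u n E]
unEES => ununEES   [E → u n E]
ununEES => unununEES   [E → u n E]
unununEES => ununununEES   [E → u n E]
ununununEES => ununununnES   [E → n]
ununununnES => ununununnunES   [E → u n E]
ununununnunES => ununununnununES   [E → u n E]
ununununnununES => ununununnununnS   [E → n]
ununununnununnS => ununununnununnn   [S → n]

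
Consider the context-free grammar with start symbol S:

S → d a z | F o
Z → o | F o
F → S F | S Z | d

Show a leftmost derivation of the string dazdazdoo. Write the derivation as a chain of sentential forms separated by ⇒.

S ⇒ Fo ⇒ SZo ⇒ dazZo ⇒ dazFoo ⇒ dazSFoo ⇒ dazdazFoo ⇒ dazdazdoo

S ⇒ Fo   [S → F o]
Fo ⇒ SZo   [F → S Z]
SZo ⇒ dazZo   [S → d a z]
dazZo ⇒ dazFoo   [Z → F o]
dazFoo ⇒ dazSFoo   [F → S F]
dazSFoo ⇒ dazdazFoo   [S → d a z]
dazdazFoo ⇒ dazdazdoo   [F → d]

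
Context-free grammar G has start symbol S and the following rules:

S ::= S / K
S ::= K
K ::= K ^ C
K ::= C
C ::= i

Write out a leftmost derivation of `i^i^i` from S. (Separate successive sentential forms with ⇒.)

S ⇒ K ⇒ K^C ⇒ K^C^C ⇒ C^C^C ⇒ i^C^C ⇒ i^i^C ⇒ i^i^i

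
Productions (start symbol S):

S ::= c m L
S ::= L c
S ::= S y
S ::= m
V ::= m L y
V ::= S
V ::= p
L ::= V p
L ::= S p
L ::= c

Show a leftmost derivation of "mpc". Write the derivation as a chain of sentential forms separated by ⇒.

S ⇒ Lc   [S ::= L c]
Lc ⇒ Spc   [L ::= S p]
Spc ⇒ mpc   [S ::= m]

S⇒Lc⇒Spc⇒mpc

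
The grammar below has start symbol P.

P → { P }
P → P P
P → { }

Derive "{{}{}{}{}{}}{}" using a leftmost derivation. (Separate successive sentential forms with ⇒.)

P ⇒ PP   [P → P P]
PP ⇒ {P}P   [P → { P }]
{P}P ⇒ {PP}P   [P → P P]
{PP}P ⇒ {PPP}P   [P → P P]
{PPP}P ⇒ {PPPP}P   [P → P P]
{PPPP}P ⇒ {PPPPP}P   [P → P P]
{PPPPP}P ⇒ {{}PPPP}P   [P → { }]
{{}PPPP}P ⇒ {{}{}PPP}P   [P → { }]
{{}{}PPP}P ⇒ {{}{}{}PP}P   [P → { }]
{{}{}{}PP}P ⇒ {{}{}{}{}P}P   [P → { }]
{{}{}{}{}P}P ⇒ {{}{}{}{}{}}P   [P → { }]
{{}{}{}{}{}}P ⇒ {{}{}{}{}{}}{}   [P → { }]

P⇒PP⇒{P}P⇒{PP}P⇒{PPP}P⇒{PPPP}P⇒{PPPPP}P⇒{{}PPPP}P⇒{{}{}PPP}P⇒{{}{}{}PP}P⇒{{}{}{}{}P}P⇒{{}{}{}{}{}}P⇒{{}{}{}{}{}}{}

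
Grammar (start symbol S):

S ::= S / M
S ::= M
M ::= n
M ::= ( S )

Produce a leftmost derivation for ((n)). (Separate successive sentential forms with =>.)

S => M   [S ::= M]
M => (S)   [M ::= ( S )]
(S) => (M)   [S ::= M]
(M) => ((S))   [M ::= ( S )]
((S)) => ((M))   [S ::= M]
((M)) => ((n))   [M ::= n]

S => M => (S) => (M) => ((S)) => ((M)) => ((n))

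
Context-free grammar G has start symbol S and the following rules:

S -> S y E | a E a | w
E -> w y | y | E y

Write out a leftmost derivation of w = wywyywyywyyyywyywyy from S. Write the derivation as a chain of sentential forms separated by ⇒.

S⇒SyE⇒SyEyE⇒SyEyEyE⇒SyEyEyEyE⇒SyEyEyEyEyE⇒wyEyEyEyEyE⇒wywyyEyEyEyE⇒wywyywyyEyEyE⇒wywyywyyEyyEyE⇒wywyywyyEyyyEyE⇒wywyywyywyyyyEyE⇒wywyywyywyyyywyyE⇒wywyywyywyyyywyyEy⇒wywyywyywyyyywyywyy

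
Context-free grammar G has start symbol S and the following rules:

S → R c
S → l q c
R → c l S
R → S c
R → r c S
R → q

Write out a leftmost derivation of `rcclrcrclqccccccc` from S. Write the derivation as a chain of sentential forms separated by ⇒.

S ⇒ Rc   [S → R c]
Rc ⇒ rcSc   [R → r c S]
rcSc ⇒ rcRcc   [S → R c]
rcRcc ⇒ rcclScc   [R → c l S]
rcclScc ⇒ rcclRccc   [S → R c]
rcclRccc ⇒ rcclrcSccc   [R → r c S]
rcclrcSccc ⇒ rcclrcRcccc   [S → R c]
rcclrcRcccc ⇒ rcclrcrcScccc   [R → r c S]
rcclrcrcScccc ⇒ rcclrcrcRccccc   [S → R c]
rcclrcrcRccccc ⇒ rcclrcrcScccccc   [R → S c]
rcclrcrcScccccc ⇒ rcclrcrclqccccccc   [S → l q c]

S ⇒ Rc ⇒ rcSc ⇒ rcRcc ⇒ rcclScc ⇒ rcclRccc ⇒ rcclrcSccc ⇒ rcclrcRcccc ⇒ rcclrcrcScccc ⇒ rcclrcrcRccccc ⇒ rcclrcrcScccccc ⇒ rcclrcrclqccccccc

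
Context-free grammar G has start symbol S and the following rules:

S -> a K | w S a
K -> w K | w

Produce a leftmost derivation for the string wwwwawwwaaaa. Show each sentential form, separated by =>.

S => wSa => wwSaa => wwwSaaa => wwwwSaaaa => wwwwaKaaaa => wwwwawKaaaa => wwwwawwKaaaa => wwwwawwwaaaa

S => wSa   [S -> w S a]
wSa => wwSaa   [S -> w S a]
wwSaa => wwwSaaa   [S -> w S a]
wwwSaaa => wwwwSaaaa   [S -> w S a]
wwwwSaaaa => wwwwaKaaaa   [S -> a K]
wwwwaKaaaa => wwwwawKaaaa   [K -> w K]
wwwwawKaaaa => wwwwawwKaaaa   [K -> w K]
wwwwawwKaaaa => wwwwawwwaaaa   [K -> w]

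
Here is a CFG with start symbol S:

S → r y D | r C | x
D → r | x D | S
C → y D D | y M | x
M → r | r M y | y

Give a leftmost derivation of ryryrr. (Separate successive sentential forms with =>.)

S => ryD   [S → r y D]
ryD => ryS   [D → S]
ryS => ryrC   [S → r C]
ryrC => ryryDD   [C → y D D]
ryryDD => ryryrD   [D → r]
ryryrD => ryryrr   [D → r]

S => ryD => ryS => ryrC => ryryDD => ryryrD => ryryrr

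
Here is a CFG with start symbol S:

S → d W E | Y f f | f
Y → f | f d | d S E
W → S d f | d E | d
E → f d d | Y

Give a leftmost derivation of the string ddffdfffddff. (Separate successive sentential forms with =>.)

S => Yff => dSEff => dYffEff => ddSEffEff => ddfEffEff => ddfYffEff => ddffdffEff => ddffdfffddff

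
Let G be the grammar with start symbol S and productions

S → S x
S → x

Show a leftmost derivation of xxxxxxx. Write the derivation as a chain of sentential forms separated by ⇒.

S⇒Sx⇒Sxx⇒Sxxx⇒Sxxxx⇒Sxxxxx⇒Sxxxxxx⇒xxxxxxx

S ⇒ Sx   [S → S x]
Sx ⇒ Sxx   [S → S x]
Sxx ⇒ Sxxx   [S → S x]
Sxxx ⇒ Sxxxx   [S → S x]
Sxxxx ⇒ Sxxxxx   [S → S x]
Sxxxxx ⇒ Sxxxxxx   [S → S x]
Sxxxxxx ⇒ xxxxxxx   [S → x]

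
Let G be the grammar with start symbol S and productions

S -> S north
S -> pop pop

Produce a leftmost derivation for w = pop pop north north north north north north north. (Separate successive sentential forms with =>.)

S => S north   [S -> S north]
S north => S north north   [S -> S north]
S north north => S north north north   [S -> S north]
S north north north => S north north north north   [S -> S north]
S north north north north => S north north north north north   [S -> S north]
S north north north north north => S north north north north north north   [S -> S north]
S north north north north north north => S north north north north north north north   [S -> S north]
S north north north north north north north => pop pop north north north north north north north   [S -> pop pop]

S => S north => S north north => S north north north => S north north north north => S north north north north north => S north north north north north north => S north north north north north north north => pop pop north north north north north north north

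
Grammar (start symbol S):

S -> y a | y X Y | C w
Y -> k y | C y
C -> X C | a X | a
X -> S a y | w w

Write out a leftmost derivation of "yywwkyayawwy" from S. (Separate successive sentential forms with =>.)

S=>yXY=>ySayY=>yyXYayY=>yywwYayY=>yywwkyayY=>yywwkyayCy=>yywwkyayaXy=>yywwkyayawwy

S => yXY   [S -> y X Y]
yXY => ySayY   [X -> S a y]
ySayY => yyXYayY   [S -> y X Y]
yyXYayY => yywwYayY   [X -> w w]
yywwYayY => yywwkyayY   [Y -> k y]
yywwkyayY => yywwkyayCy   [Y -> C y]
yywwkyayCy => yywwkyayaXy   [C -> a X]
yywwkyayaXy => yywwkyayawwy   [X -> w w]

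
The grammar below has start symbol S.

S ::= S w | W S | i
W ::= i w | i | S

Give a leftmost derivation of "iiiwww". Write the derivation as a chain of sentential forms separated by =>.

S=>Sw=>Sww=>Swww=>WSwww=>iSwww=>iWSwww=>iSSwww=>iiSwww=>iiiwww

S => Sw   [S ::= S w]
Sw => Sww   [S ::= S w]
Sww => Swww   [S ::= S w]
Swww => WSwww   [S ::= W S]
WSwww => iSwww   [W ::= i]
iSwww => iWSwww   [S ::= W S]
iWSwww => iSSwww   [W ::= S]
iSSwww => iiSwww   [S ::= i]
iiSwww => iiiwww   [S ::= i]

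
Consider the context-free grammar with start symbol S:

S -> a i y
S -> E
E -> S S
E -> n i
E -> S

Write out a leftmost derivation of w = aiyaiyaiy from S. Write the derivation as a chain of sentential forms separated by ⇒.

S⇒E⇒SS⇒aiyS⇒aiyE⇒aiySS⇒aiyaiyS⇒aiyaiyaiy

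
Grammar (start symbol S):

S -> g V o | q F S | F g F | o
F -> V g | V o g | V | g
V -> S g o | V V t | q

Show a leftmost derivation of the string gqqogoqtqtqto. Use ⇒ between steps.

S⇒gVo⇒gVVto⇒gVVtVto⇒gVVtVtVto⇒gSgoVtVtVto⇒gqFSgoVtVtVto⇒gqVSgoVtVtVto⇒gqqSgoVtVtVto⇒gqqogoVtVtVto⇒gqqogoqtVtVto⇒gqqogoqtqtVto⇒gqqogoqtqtqto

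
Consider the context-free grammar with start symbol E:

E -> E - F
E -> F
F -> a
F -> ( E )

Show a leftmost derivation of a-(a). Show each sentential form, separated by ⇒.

E⇒E-F⇒F-F⇒a-F⇒a-(E)⇒a-(F)⇒a-(a)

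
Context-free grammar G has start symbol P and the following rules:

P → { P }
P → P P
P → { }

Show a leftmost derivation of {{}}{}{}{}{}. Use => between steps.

P => PP => PPP => PPPP => PPPPP => {P}PPPP => {{}}PPPP => {{}}{}PPP => {{}}{}{}PP => {{}}{}{}{}P => {{}}{}{}{}{}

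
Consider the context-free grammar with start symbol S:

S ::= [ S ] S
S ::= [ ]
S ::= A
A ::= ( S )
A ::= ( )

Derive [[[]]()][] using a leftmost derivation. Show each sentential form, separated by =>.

S => [S]S => [[S]S]S => [[[]]S]S => [[[]]A]S => [[[]]()]S => [[[]]()][]

S => [S]S   [S ::= [ S ] S]
[S]S => [[S]S]S   [S ::= [ S ] S]
[[S]S]S => [[[]]S]S   [S ::= [ ]]
[[[]]S]S => [[[]]A]S   [S ::= A]
[[[]]A]S => [[[]]()]S   [A ::= ( )]
[[[]]()]S => [[[]]()][]   [S ::= [ ]]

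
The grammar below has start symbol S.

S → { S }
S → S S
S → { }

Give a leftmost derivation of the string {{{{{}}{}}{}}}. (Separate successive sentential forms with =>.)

S => {S} => {{S}} => {{SS}} => {{{S}S}} => {{{SS}S}} => {{{{S}S}S}} => {{{{{}}S}S}} => {{{{{}}{}}S}} => {{{{{}}{}}{}}}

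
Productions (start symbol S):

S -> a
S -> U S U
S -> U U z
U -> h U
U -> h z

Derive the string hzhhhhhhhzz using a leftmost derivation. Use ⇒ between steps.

S⇒UUz⇒hzUz⇒hzhUz⇒hzhhUz⇒hzhhhUz⇒hzhhhhUz⇒hzhhhhhUz⇒hzhhhhhhUz⇒hzhhhhhhhzz

S ⇒ UUz   [S -> U U z]
UUz ⇒ hzUz   [U -> h z]
hzUz ⇒ hzhUz   [U -> h U]
hzhUz ⇒ hzhhUz   [U -> h U]
hzhhUz ⇒ hzhhhUz   [U -> h U]
hzhhhUz ⇒ hzhhhhUz   [U -> h U]
hzhhhhUz ⇒ hzhhhhhUz   [U -> h U]
hzhhhhhUz ⇒ hzhhhhhhUz   [U -> h U]
hzhhhhhhUz ⇒ hzhhhhhhhzz   [U -> h z]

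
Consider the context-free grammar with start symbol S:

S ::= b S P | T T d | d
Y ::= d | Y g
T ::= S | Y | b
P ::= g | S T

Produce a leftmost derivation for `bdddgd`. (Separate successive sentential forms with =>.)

S => TTd => STd => TTdTd => bTdTd => bYdTd => bddTd => bddYd => bddYgd => bdddgd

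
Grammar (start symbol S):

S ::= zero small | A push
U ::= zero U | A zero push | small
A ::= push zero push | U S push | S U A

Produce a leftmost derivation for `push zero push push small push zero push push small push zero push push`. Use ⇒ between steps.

S ⇒ A push ⇒ S U A push ⇒ A push U A push ⇒ S U A push U A push ⇒ A push U A push U A push ⇒ push zero push push U A push U A push ⇒ push zero push push small A push U A push ⇒ push zero push push small push zero push push U A push ⇒ push zero push push small push zero push push small A push ⇒ push zero push push small push zero push push small push zero push push

S ⇒ A push   [S ::= A push]
A push ⇒ S U A push   [A ::= S U A]
S U A push ⇒ A push U A push   [S ::= A push]
A push U A push ⇒ S U A push U A push   [A ::= S U A]
S U A push U A push ⇒ A push U A push U A push   [S ::= A push]
A push U A push U A push ⇒ push zero push push U A push U A push   [A ::= push zero push]
push zero push push U A push U A push ⇒ push zero push push small A push U A push   [U ::= small]
push zero push push small A push U A push ⇒ push zero push push small push zero push push U A push   [A ::= push zero push]
push zero push push small push zero push push U A push ⇒ push zero push push small push zero push push small A push   [U ::= small]
push zero push push small push zero push push small A push ⇒ push zero push push small push zero push push small push zero push push   [A ::= push zero push]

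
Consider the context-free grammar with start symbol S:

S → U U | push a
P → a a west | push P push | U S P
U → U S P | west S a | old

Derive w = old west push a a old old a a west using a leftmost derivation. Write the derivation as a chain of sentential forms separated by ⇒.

S ⇒ U U ⇒ old U ⇒ old U S P ⇒ old west S a S P ⇒ old west push a a S P ⇒ old west push a a U U P ⇒ old west push a a old U P ⇒ old west push a a old old P ⇒ old west push a a old old a a west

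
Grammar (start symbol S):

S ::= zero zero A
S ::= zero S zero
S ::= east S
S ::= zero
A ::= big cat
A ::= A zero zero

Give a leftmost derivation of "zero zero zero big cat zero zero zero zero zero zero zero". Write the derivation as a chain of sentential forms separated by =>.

S => zero S zero => zero zero zero A zero => zero zero zero A zero zero zero => zero zero zero A zero zero zero zero zero => zero zero zero A zero zero zero zero zero zero zero => zero zero zero big cat zero zero zero zero zero zero zero

S => zero S zero   [S ::= zero S zero]
zero S zero => zero zero zero A zero   [S ::= zero zero A]
zero zero zero A zero => zero zero zero A zero zero zero   [A ::= A zero zero]
zero zero zero A zero zero zero => zero zero zero A zero zero zero zero zero   [A ::= A zero zero]
zero zero zero A zero zero zero zero zero => zero zero zero A zero zero zero zero zero zero zero   [A ::= A zero zero]
zero zero zero A zero zero zero zero zero zero zero => zero zero zero big cat zero zero zero zero zero zero zero   [A ::= big cat]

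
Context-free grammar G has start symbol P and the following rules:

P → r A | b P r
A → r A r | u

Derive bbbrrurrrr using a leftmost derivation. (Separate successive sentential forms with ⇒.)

P ⇒ bPr ⇒ bbPrr ⇒ bbbPrrr ⇒ bbbrArrr ⇒ bbbrrArrrr ⇒ bbbrrurrrr

P ⇒ bPr   [P → b P r]
bPr ⇒ bbPrr   [P → b P r]
bbPrr ⇒ bbbPrrr   [P → b P r]
bbbPrrr ⇒ bbbrArrr   [P → r A]
bbbrArrr ⇒ bbbrrArrrr   [A → r A r]
bbbrrArrrr ⇒ bbbrrurrrr   [A → u]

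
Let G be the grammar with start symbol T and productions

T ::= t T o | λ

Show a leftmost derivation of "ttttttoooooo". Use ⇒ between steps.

T ⇒ tTo   [T ::= t T o]
tTo ⇒ ttToo   [T ::= t T o]
ttToo ⇒ tttTooo   [T ::= t T o]
tttTooo ⇒ ttttToooo   [T ::= t T o]
ttttToooo ⇒ tttttTooooo   [T ::= t T o]
tttttTooooo ⇒ ttttttToooooo   [T ::= t T o]
ttttttToooooo ⇒ ttttttoooooo   [T ::= λ]

T⇒tTo⇒ttToo⇒tttTooo⇒ttttToooo⇒tttttTooooo⇒ttttttToooooo⇒ttttttoooooo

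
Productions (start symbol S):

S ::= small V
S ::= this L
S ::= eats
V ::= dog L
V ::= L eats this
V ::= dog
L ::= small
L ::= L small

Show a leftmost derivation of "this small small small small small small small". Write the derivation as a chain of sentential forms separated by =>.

S => this L => this L small => this L small small => this L small small small => this L small small small small => this L small small small small small => this L small small small small small small => this small small small small small small small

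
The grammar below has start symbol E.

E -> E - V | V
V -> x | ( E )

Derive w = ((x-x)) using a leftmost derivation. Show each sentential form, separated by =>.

E => V   [E -> V]
V => (E)   [V -> ( E )]
(E) => (V)   [E -> V]
(V) => ((E))   [V -> ( E )]
((E)) => ((E-V))   [E -> E - V]
((E-V)) => ((V-V))   [E -> V]
((V-V)) => ((x-V))   [V -> x]
((x-V)) => ((x-x))   [V -> x]

E=>V=>(E)=>(V)=>((E))=>((E-V))=>((V-V))=>((x-V))=>((x-x))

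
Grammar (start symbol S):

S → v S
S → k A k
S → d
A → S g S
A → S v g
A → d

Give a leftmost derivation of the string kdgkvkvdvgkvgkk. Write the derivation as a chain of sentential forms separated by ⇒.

S ⇒ kAk ⇒ kSgSk ⇒ kdgSk ⇒ kdgkAkk ⇒ kdgkSvgkk ⇒ kdgkvSvgkk ⇒ kdgkvkAkvgkk ⇒ kdgkvkSvgkvgkk ⇒ kdgkvkvSvgkvgkk ⇒ kdgkvkvdvgkvgkk

S ⇒ kAk   [S → k A k]
kAk ⇒ kSgSk   [A → S g S]
kSgSk ⇒ kdgSk   [S → d]
kdgSk ⇒ kdgkAkk   [S → k A k]
kdgkAkk ⇒ kdgkSvgkk   [A → S v g]
kdgkSvgkk ⇒ kdgkvSvgkk   [S → v S]
kdgkvSvgkk ⇒ kdgkvkAkvgkk   [S → k A k]
kdgkvkAkvgkk ⇒ kdgkvkSvgkvgkk   [A → S v g]
kdgkvkSvgkvgkk ⇒ kdgkvkvSvgkvgkk   [S → v S]
kdgkvkvSvgkvgkk ⇒ kdgkvkvdvgkvgkk   [S → d]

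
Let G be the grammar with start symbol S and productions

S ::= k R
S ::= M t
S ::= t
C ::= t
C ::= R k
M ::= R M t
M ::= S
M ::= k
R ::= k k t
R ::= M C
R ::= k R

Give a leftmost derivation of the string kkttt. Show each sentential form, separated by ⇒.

S ⇒ Mt ⇒ St ⇒ kRt ⇒ kMCt ⇒ kSCt ⇒ kMtCt ⇒ kktCt ⇒ kkttt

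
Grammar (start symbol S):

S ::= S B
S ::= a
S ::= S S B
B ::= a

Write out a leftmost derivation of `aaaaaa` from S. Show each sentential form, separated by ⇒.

S ⇒ SSB   [S ::= S S B]
SSB ⇒ SBSB   [S ::= S B]
SBSB ⇒ SSBBSB   [S ::= S S B]
SSBBSB ⇒ aSBBSB   [S ::= a]
aSBBSB ⇒ aaBBSB   [S ::= a]
aaBBSB ⇒ aaaBSB   [B ::= a]
aaaBSB ⇒ aaaaSB   [B ::= a]
aaaaSB ⇒ aaaaaB   [S ::= a]
aaaaaB ⇒ aaaaaa   [B ::= a]

S⇒SSB⇒SBSB⇒SSBBSB⇒aSBBSB⇒aaBBSB⇒aaaBSB⇒aaaaSB⇒aaaaaB⇒aaaaaa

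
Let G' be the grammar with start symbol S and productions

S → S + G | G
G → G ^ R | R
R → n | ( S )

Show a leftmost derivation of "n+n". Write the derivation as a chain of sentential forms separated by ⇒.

S⇒S+G⇒G+G⇒R+G⇒n+G⇒n+R⇒n+n

S ⇒ S+G   [S → S + G]
S+G ⇒ G+G   [S → G]
G+G ⇒ R+G   [G → R]
R+G ⇒ n+G   [R → n]
n+G ⇒ n+R   [G → R]
n+R ⇒ n+n   [R → n]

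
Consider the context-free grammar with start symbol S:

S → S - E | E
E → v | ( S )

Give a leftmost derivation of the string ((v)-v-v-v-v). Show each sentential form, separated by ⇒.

S ⇒ E   [S → E]
E ⇒ (S)   [E → ( S )]
(S) ⇒ (S-E)   [S → S - E]
(S-E) ⇒ (S-E-E)   [S → S - E]
(S-E-E) ⇒ (S-E-E-E)   [S → S - E]
(S-E-E-E) ⇒ (S-E-E-E-E)   [S → S - E]
(S-E-E-E-E) ⇒ (E-E-E-E-E)   [S → E]
(E-E-E-E-E) ⇒ ((S)-E-E-E-E)   [E → ( S )]
((S)-E-E-E-E) ⇒ ((E)-E-E-E-E)   [S → E]
((E)-E-E-E-E) ⇒ ((v)-E-E-E-E)   [E → v]
((v)-E-E-E-E) ⇒ ((v)-v-E-E-E)   [E → v]
((v)-v-E-E-E) ⇒ ((v)-v-v-E-E)   [E → v]
((v)-v-v-E-E) ⇒ ((v)-v-v-v-E)   [E → v]
((v)-v-v-v-E) ⇒ ((v)-v-v-v-v)   [E → v]

S⇒E⇒(S)⇒(S-E)⇒(S-E-E)⇒(S-E-E-E)⇒(S-E-E-E-E)⇒(E-E-E-E-E)⇒((S)-E-E-E-E)⇒((E)-E-E-E-E)⇒((v)-E-E-E-E)⇒((v)-v-E-E-E)⇒((v)-v-v-E-E)⇒((v)-v-v-v-E)⇒((v)-v-v-v-v)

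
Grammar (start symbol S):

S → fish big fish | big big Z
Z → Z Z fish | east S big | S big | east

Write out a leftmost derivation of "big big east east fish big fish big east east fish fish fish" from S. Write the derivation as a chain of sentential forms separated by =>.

S => big big Z => big big Z Z fish => big big east Z fish => big big east Z Z fish fish => big big east east S big Z fish fish => big big east east fish big fish big Z fish fish => big big east east fish big fish big Z Z fish fish fish => big big east east fish big fish big east Z fish fish fish => big big east east fish big fish big east east fish fish fish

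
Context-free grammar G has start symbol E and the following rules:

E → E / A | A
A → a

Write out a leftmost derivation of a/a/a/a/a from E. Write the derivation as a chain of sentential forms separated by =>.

E => E/A   [E → E / A]
E/A => E/A/A   [E → E / A]
E/A/A => E/A/A/A   [E → E / A]
E/A/A/A => E/A/A/A/A   [E → E / A]
E/A/A/A/A => A/A/A/A/A   [E → A]
A/A/A/A/A => a/A/A/A/A   [A → a]
a/A/A/A/A => a/a/A/A/A   [A → a]
a/a/A/A/A => a/a/a/A/A   [A → a]
a/a/a/A/A => a/a/a/a/A   [A → a]
a/a/a/a/A => a/a/a/a/a   [A → a]

E => E/A => E/A/A => E/A/A/A => E/A/A/A/A => A/A/A/A/A => a/A/A/A/A => a/a/A/A/A => a/a/a/A/A => a/a/a/a/A => a/a/a/a/a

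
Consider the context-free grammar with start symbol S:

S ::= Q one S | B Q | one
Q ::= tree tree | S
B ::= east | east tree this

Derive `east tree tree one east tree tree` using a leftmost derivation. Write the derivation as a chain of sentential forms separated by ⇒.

S ⇒ Q one S   [S ::= Q one S]
Q one S ⇒ S one S   [Q ::= S]
S one S ⇒ B Q one S   [S ::= B Q]
B Q one S ⇒ east Q one S   [B ::= east]
east Q one S ⇒ east tree tree one S   [Q ::= tree tree]
east tree tree one S ⇒ east tree tree one B Q   [S ::= B Q]
east tree tree one B Q ⇒ east tree tree one east Q   [B ::= east]
east tree tree one east Q ⇒ east tree tree one east tree tree   [Q ::= tree tree]

S ⇒ Q one S ⇒ S one S ⇒ B Q one S ⇒ east Q one S ⇒ east tree tree one S ⇒ east tree tree one B Q ⇒ east tree tree one east Q ⇒ east tree tree one east tree tree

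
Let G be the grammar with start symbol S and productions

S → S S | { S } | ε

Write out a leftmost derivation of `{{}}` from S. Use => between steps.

S => {S} => {{S}} => {{}}

S => {S}   [S → { S }]
{S} => {{S}}   [S → { S }]
{{S}} => {{}}   [S → ε]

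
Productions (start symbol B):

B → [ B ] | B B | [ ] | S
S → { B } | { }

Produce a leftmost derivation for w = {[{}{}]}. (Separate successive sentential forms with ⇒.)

B ⇒ S ⇒ {B} ⇒ {[B]} ⇒ {[BB]} ⇒ {[SB]} ⇒ {[{}B]} ⇒ {[{}S]} ⇒ {[{}{}]}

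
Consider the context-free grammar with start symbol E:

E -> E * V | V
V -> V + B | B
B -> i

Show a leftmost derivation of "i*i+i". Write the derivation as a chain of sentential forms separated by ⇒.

E ⇒ E*V ⇒ V*V ⇒ B*V ⇒ i*V ⇒ i*V+B ⇒ i*B+B ⇒ i*i+B ⇒ i*i+i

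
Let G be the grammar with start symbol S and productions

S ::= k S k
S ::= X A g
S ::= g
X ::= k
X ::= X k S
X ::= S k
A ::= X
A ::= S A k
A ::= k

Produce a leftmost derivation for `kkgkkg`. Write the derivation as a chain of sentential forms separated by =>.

S => XAg   [S ::= X A g]
XAg => SkAg   [X ::= S k]
SkAg => XAgkAg   [S ::= X A g]
XAgkAg => kAgkAg   [X ::= k]
kAgkAg => kkgkAg   [A ::= k]
kkgkAg => kkgkkg   [A ::= k]

S=>XAg=>SkAg=>XAgkAg=>kAgkAg=>kkgkAg=>kkgkkg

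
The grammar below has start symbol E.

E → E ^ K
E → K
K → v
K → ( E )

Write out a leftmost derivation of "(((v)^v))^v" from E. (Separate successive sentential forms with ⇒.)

E ⇒ E^K   [E → E ^ K]
E^K ⇒ K^K   [E → K]
K^K ⇒ (E)^K   [K → ( E )]
(E)^K ⇒ (K)^K   [E → K]
(K)^K ⇒ ((E))^K   [K → ( E )]
((E))^K ⇒ ((E^K))^K   [E → E ^ K]
((E^K))^K ⇒ ((K^K))^K   [E → K]
((K^K))^K ⇒ (((E)^K))^K   [K → ( E )]
(((E)^K))^K ⇒ (((K)^K))^K   [E → K]
(((K)^K))^K ⇒ (((v)^K))^K   [K → v]
(((v)^K))^K ⇒ (((v)^v))^K   [K → v]
(((v)^v))^K ⇒ (((v)^v))^v   [K → v]

E ⇒ E^K ⇒ K^K ⇒ (E)^K ⇒ (K)^K ⇒ ((E))^K ⇒ ((E^K))^K ⇒ ((K^K))^K ⇒ (((E)^K))^K ⇒ (((K)^K))^K ⇒ (((v)^K))^K ⇒ (((v)^v))^K ⇒ (((v)^v))^v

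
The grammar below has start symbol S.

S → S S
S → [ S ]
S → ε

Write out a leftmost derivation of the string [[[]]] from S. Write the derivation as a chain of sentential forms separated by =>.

S => SS => SSS => SSSS => [S]SSS => [[S]]SSS => [[[S]]]SSS => [[[]]]SSS => [[[]]]SS => [[[]]]S => [[[]]]

S => SS   [S → S S]
SS => SSS   [S → S S]
SSS => SSSS   [S → S S]
SSSS => [S]SSS   [S → [ S ]]
[S]SSS => [[S]]SSS   [S → [ S ]]
[[S]]SSS => [[[S]]]SSS   [S → [ S ]]
[[[S]]]SSS => [[[]]]SSS   [S → ε]
[[[]]]SSS => [[[]]]SS   [S → ε]
[[[]]]SS => [[[]]]S   [S → ε]
[[[]]]S => [[[]]]   [S → ε]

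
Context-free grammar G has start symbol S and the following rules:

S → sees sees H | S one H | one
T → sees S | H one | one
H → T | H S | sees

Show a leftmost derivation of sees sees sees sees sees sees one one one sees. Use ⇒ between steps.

S ⇒ S one H   [S → S one H]
S one H ⇒ sees sees H one H   [S → sees sees H]
sees sees H one H ⇒ sees sees T one H   [H → T]
sees sees T one H ⇒ sees sees sees S one H   [T → sees S]
sees sees sees S one H ⇒ sees sees sees S one H one H   [S → S one H]
sees sees sees S one H one H ⇒ sees sees sees sees sees H one H one H   [S → sees sees H]
sees sees sees sees sees H one H one H ⇒ sees sees sees sees sees sees one H one H   [H → sees]
sees sees sees sees sees sees one H one H ⇒ sees sees sees sees sees sees one T one H   [H → T]
sees sees sees sees sees sees one T one H ⇒ sees sees sees sees sees sees one one one H   [T → one]
sees sees sees sees sees sees one one one H ⇒ sees sees sees sees sees sees one one one sees   [H → sees]

S ⇒ S one H ⇒ sees sees H one H ⇒ sees sees T one H ⇒ sees sees sees S one H ⇒ sees sees sees S one H one H ⇒ sees sees sees sees sees H one H one H ⇒ sees sees sees sees sees sees one H one H ⇒ sees sees sees sees sees sees one T one H ⇒ sees sees sees sees sees sees one one one H ⇒ sees sees sees sees sees sees one one one sees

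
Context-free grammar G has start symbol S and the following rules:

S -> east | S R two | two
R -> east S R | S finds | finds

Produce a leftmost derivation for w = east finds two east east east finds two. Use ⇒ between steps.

S ⇒ S R two ⇒ S R two R two ⇒ east R two R two ⇒ east finds two R two ⇒ east finds two east S R two ⇒ east finds two east east R two ⇒ east finds two east east S finds two ⇒ east finds two east east east finds two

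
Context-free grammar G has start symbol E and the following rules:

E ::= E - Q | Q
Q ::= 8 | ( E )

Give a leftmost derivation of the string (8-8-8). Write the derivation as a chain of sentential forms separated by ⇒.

E ⇒ Q   [E ::= Q]
Q ⇒ (E)   [Q ::= ( E )]
(E) ⇒ (E-Q)   [E ::= E - Q]
(E-Q) ⇒ (E-Q-Q)   [E ::= E - Q]
(E-Q-Q) ⇒ (Q-Q-Q)   [E ::= Q]
(Q-Q-Q) ⇒ (8-Q-Q)   [Q ::= 8]
(8-Q-Q) ⇒ (8-8-Q)   [Q ::= 8]
(8-8-Q) ⇒ (8-8-8)   [Q ::= 8]

E⇒Q⇒(E)⇒(E-Q)⇒(E-Q-Q)⇒(Q-Q-Q)⇒(8-Q-Q)⇒(8-8-Q)⇒(8-8-8)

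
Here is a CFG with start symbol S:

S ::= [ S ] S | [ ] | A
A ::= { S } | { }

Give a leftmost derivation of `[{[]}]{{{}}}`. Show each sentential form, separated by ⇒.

S ⇒ [S]S ⇒ [A]S ⇒ [{S}]S ⇒ [{[]}]S ⇒ [{[]}]A ⇒ [{[]}]{S} ⇒ [{[]}]{A} ⇒ [{[]}]{{S}} ⇒ [{[]}]{{A}} ⇒ [{[]}]{{{}}}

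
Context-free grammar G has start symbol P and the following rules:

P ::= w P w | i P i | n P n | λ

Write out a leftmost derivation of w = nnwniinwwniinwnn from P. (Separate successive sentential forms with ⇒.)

P ⇒ nPn ⇒ nnPnn ⇒ nnwPwnn ⇒ nnwnPnwnn ⇒ nnwniPinwnn ⇒ nnwniiPiinwnn ⇒ nnwniinPniinwnn ⇒ nnwniinwPwniinwnn ⇒ nnwniinwwniinwnn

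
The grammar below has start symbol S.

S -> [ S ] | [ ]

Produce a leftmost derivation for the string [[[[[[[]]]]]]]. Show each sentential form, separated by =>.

S => [S] => [[S]] => [[[S]]] => [[[[S]]]] => [[[[[S]]]]] => [[[[[[S]]]]]] => [[[[[[[]]]]]]]

S => [S]   [S -> [ S ]]
[S] => [[S]]   [S -> [ S ]]
[[S]] => [[[S]]]   [S -> [ S ]]
[[[S]]] => [[[[S]]]]   [S -> [ S ]]
[[[[S]]]] => [[[[[S]]]]]   [S -> [ S ]]
[[[[[S]]]]] => [[[[[[S]]]]]]   [S -> [ S ]]
[[[[[[S]]]]]] => [[[[[[[]]]]]]]   [S -> [ ]]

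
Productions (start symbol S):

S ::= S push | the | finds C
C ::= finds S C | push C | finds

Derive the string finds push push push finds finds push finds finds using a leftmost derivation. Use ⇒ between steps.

S ⇒ finds C ⇒ finds push C ⇒ finds push push C ⇒ finds push push push C ⇒ finds push push push finds S C ⇒ finds push push push finds finds C C ⇒ finds push push push finds finds push C C ⇒ finds push push push finds finds push finds C ⇒ finds push push push finds finds push finds finds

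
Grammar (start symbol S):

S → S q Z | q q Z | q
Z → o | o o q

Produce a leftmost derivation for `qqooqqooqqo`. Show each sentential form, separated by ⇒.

S ⇒ SqZ   [S → S q Z]
SqZ ⇒ SqZqZ   [S → S q Z]
SqZqZ ⇒ SqZqZqZ   [S → S q Z]
SqZqZqZ ⇒ qqZqZqZ   [S → q]
qqZqZqZ ⇒ qqooqqZqZ   [Z → o o q]
qqooqqZqZ ⇒ qqooqqooqqZ   [Z → o o q]
qqooqqooqqZ ⇒ qqooqqooqqo   [Z → o]

S⇒SqZ⇒SqZqZ⇒SqZqZqZ⇒qqZqZqZ⇒qqooqqZqZ⇒qqooqqooqqZ⇒qqooqqooqqo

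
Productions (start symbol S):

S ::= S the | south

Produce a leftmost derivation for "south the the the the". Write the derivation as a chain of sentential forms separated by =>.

S => S the   [S ::= S the]
S the => S the the   [S ::= S the]
S the the => S the the the   [S ::= S the]
S the the the => S the the the the   [S ::= S the]
S the the the the => south the the the the   [S ::= south]

S => S the => S the the => S the the the => S the the the the => south the the the the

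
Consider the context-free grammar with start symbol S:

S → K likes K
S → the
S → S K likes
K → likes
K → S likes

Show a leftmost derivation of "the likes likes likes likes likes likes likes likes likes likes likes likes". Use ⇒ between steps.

S ⇒ K likes K ⇒ S likes likes K ⇒ the likes likes K ⇒ the likes likes S likes ⇒ the likes likes K likes K likes ⇒ the likes likes S likes likes K likes ⇒ the likes likes K likes K likes likes K likes ⇒ the likes likes S likes likes K likes likes K likes ⇒ the likes likes K likes K likes likes K likes likes K likes ⇒ the likes likes likes likes K likes likes K likes likes K likes ⇒ the likes likes likes likes likes likes likes K likes likes K likes ⇒ the likes likes likes likes likes likes likes likes likes likes K likes ⇒ the likes likes likes likes likes likes likes likes likes likes likes likes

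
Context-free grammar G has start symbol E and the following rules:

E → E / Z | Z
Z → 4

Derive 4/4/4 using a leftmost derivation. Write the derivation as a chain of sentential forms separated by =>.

E => E/Z => E/Z/Z => Z/Z/Z => 4/Z/Z => 4/4/Z => 4/4/4

E => E/Z   [E → E / Z]
E/Z => E/Z/Z   [E → E / Z]
E/Z/Z => Z/Z/Z   [E → Z]
Z/Z/Z => 4/Z/Z   [Z → 4]
4/Z/Z => 4/4/Z   [Z → 4]
4/4/Z => 4/4/4   [Z → 4]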